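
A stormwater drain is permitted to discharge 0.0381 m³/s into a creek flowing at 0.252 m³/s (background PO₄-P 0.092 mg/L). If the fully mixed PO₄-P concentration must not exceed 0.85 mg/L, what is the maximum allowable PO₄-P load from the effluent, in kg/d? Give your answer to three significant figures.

19.3 kg/d

Mass balance at the limit: 0.2520·0.09200 + 0.03810·Cₑ = 0.2901·0.85 → Cₑ = 5.864 mg/L.
Load = 0.03810 m³/s × 5.864 g/m³ × 86 400 s/d = 19.30 kg/d.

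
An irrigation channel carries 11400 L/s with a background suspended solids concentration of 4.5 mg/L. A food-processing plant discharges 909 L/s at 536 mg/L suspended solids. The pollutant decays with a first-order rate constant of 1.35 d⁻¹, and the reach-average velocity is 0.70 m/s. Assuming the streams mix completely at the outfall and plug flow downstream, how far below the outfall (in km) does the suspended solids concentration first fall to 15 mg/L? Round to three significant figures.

48.0 km

Mass balance: C = (11400·4.500 + 909.0·536.0) / 12310 = 538500/12310 = 43.75 mg/L.
Set 43.75·exp(−k·t) = 15 → t = ln(43.75/15)/k = 68510 s = 19.03 h.
Distance = v·t = 0.70·68510 = 47960 m = 47.96 km.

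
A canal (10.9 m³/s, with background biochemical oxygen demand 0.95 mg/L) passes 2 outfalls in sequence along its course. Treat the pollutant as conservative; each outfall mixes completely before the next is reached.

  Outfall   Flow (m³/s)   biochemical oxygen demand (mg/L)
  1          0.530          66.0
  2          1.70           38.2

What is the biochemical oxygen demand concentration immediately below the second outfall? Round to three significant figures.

8.40 mg/L

Below outfall 1: Q → 11.43 m³/s, C = (10.90·0.9500 + 0.5300·66.00)/11.43 = 3.966 mg/L.
Below outfall 2: Q → 13.13 m³/s, C = (11.43·3.966 + 1.700·38.20)/13.13 = 8.399 mg/L.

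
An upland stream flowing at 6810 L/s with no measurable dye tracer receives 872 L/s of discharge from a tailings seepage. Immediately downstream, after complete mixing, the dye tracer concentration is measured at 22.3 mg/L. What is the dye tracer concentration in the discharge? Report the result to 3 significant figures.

196 mg/L

Mass balance: 6810·0 + 872.0·Cₑ = 7682·22.30
→ Cₑ = (7682·22.30 − 6810·0) / 872.0 = 196.5 mg/L.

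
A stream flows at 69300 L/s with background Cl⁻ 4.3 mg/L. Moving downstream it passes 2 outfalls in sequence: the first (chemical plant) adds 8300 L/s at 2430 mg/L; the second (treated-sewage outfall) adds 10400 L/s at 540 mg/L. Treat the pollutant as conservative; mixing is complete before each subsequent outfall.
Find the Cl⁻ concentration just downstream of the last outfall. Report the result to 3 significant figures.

296 mg/L

Outfall 1: combined Q = 77600 L/s; C = (69300·4.300 + 8300·2430)/77600 = 263.7 mg/L.
Outfall 2: combined Q = 88000 L/s; C = (77600·263.7 + 10400·540.0)/88000 = 296.4 mg/L.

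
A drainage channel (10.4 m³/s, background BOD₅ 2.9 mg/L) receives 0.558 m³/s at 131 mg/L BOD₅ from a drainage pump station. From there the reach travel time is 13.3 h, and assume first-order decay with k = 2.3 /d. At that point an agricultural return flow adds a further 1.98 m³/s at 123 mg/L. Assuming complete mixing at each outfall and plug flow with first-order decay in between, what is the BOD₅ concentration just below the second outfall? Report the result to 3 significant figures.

21.1 mg/L

Conservation of mass: C = (10.40·2.900 + 0.5580·131.0) / 10.96 = 103.3/10.96 = 9.423 mg/L; combined flow 10.96 m³/s.
First-order decay: C = 9.423·exp(−k·t) = 9.423·0.2795 = 2.634 mg/L.
Second outfall: C = (10.96·2.634 + 1.980·123.0)/12.94 = 21.05 mg/L.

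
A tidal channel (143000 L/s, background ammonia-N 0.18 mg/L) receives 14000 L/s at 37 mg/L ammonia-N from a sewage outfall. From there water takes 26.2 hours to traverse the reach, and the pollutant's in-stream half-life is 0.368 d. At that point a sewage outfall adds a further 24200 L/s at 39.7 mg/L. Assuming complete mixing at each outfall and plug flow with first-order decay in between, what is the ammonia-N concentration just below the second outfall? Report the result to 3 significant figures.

5.69 mg/L

Flow-weighted average: C = (143000·0.1800 + 14000·37.00) / 157000 = 543700/157000 = 3.463 mg/L; combined flow 157000 L/s.
Half-life 0.368 d → k = ln 2 / 0.368 = 1.884 d⁻¹.
Decay over the reach: 3.463·exp(−kt) = 3.463·0.1279 = 0.4431 mg/L.
Second outfall: C = (157000·0.4431 + 24200·39.70)/181200 = 5.686 mg/L.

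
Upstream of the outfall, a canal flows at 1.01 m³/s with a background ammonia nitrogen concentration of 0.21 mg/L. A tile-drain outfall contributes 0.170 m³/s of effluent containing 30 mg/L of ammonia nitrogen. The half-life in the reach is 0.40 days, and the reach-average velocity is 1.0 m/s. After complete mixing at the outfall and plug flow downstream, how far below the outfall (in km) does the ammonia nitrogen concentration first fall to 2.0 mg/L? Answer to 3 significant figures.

Mixed concentration C = ΣQC/ΣQ = (1.010·0.2100 + 0.1700·30.00) / 1.180 = 5.312/1.180 = 4.502 mg/L.
Half-life 0.40 d → k = ln 2 / 0.40 = 1.733 d⁻¹.
Set 4.502·exp(−k·t) = 2.0 → t = ln(4.502/2.0)/k = 40450 s = 11.24 h.
Distance = v·t = 1.0·40450 = 40450 m = 40.45 km.

40.5 km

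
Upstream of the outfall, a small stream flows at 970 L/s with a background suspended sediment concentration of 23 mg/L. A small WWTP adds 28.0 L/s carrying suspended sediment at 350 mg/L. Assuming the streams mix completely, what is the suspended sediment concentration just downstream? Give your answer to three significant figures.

Mass balance: C = (970.0·23.00 + 28.00·350.0) / 998.0 = 32110/998.0 = 32.17 mg/L.

32.2 mg/L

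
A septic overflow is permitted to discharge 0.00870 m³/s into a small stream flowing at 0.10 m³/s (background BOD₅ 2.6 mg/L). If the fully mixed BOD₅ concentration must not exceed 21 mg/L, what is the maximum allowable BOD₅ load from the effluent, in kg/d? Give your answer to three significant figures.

Mass balance at the limit: 0.1000·2.600 + 0.008700·Cₑ = 0.1087·21 → Cₑ = 232.5 mg/L.
Load = 0.008700 m³/s × 232.5 g/m³ × 86 400 s/d = 174.8 kg/d.

175 kg/d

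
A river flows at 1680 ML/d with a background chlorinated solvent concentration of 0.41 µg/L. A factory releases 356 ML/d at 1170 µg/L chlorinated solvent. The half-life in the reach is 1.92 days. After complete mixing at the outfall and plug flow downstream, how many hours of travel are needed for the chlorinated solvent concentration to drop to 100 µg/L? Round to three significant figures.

47.7 h

After mixing, C = (1680·0.4100 + 356.0·1170) / 2036 = 417200/2036 = 204.9 µg/L.
Half-life 1.92 d → k = ln 2 / 1.92 = 0.3610 d⁻¹.
204.9·exp(−k·t) = 100 → t = ln(204.9/100)/k = 171700 s = 47.69 h.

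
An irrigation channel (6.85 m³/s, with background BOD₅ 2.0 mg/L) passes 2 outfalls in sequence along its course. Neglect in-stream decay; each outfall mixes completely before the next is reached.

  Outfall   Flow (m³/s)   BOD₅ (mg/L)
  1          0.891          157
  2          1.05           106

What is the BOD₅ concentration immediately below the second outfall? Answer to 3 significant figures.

30.1 mg/L

After outfall 1: Q = 6.850 + 0.8910 = 7.741 m³/s; C = (6.850·2.000 + 0.8910·157.0)/7.741 = 19.84 mg/L.
After outfall 2: Q = 7.741 + 1.050 = 8.791 m³/s; C = (7.741·19.84 + 1.050·106.0)/8.791 = 30.13 mg/L.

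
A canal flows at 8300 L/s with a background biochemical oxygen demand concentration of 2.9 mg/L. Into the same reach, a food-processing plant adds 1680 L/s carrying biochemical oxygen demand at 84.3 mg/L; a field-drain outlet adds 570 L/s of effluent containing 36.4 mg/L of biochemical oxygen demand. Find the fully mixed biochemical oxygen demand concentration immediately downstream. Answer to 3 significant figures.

17.7 mg/L

Conservation of mass: C = (8300·2.900 + 1680·84.30 + 570.0·36.40) / 10550 = 186400/10550 = 17.67 mg/L.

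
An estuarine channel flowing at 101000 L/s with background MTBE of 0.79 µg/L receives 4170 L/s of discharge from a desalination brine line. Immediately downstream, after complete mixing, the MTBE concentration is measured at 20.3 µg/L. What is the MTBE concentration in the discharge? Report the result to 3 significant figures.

493 µg/L

Mass balance: 101000·0.7900 + 4170·Cₑ = 105200·20.30
→ Cₑ = (105200·20.30 − 101000·0.7900) / 4170 = 492.8 µg/L.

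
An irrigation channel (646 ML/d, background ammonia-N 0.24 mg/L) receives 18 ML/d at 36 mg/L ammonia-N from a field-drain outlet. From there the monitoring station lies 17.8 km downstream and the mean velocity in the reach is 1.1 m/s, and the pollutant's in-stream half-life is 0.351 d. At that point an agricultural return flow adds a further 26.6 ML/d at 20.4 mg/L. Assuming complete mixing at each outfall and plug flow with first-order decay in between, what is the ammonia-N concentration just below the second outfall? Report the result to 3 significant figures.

Mixed concentration C = ΣQC/ΣQ = (646.0·0.2400 + 18.00·36.00) / 664.0 = 803.0/664.0 = 1.209 mg/L; combined flow 664.0 ML/d.
Travel time t = 17.8·1000 / 1.1 = 16180 s = 4.495 h.
Half-life 0.351 d → k = ln 2 / 0.351 = 1.975 d⁻¹.
Decay over the reach: 1.209·exp(−kt) = 1.209·0.6908 = 0.8355 mg/L.
At the second outfall, C = (664.0·0.8355 + 26.60·20.40) / (664.0 + 26.60) = 1.589 mg/L.

1.59 mg/L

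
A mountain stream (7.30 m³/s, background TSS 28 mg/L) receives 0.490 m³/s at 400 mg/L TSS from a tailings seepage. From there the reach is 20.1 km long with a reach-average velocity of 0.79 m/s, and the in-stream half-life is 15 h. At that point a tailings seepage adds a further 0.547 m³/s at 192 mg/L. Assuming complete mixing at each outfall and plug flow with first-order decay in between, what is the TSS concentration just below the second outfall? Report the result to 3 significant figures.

Mixed concentration C = ΣQC/ΣQ = (7.300·28.00 + 0.4900·400.0) / 7.790 = 400.4/7.790 = 51.40 mg/L; combined flow 7.790 m³/s.
Travel time t = 20.1·1000 / 0.79 = 25440 s = 7.068 h.
Half-life 15 h → k = ln 2 / 15 = 0.04621 h⁻¹ = 1.109 d⁻¹.
Decay over the reach: 51.40·exp(−kt) = 51.40·0.7214 = 37.08 mg/L.
Second outfall: C = (7.790·37.08 + 0.5470·192.0)/8.337 = 47.24 mg/L.

47.2 mg/L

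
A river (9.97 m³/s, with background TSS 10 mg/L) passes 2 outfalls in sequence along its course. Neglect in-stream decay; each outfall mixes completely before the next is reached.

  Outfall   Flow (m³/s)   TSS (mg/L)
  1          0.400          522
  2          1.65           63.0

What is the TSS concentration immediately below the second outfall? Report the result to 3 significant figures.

34.3 mg/L

After outfall 1: Q = 9.970 + 0.4000 = 10.37 m³/s; C = (9.970·10.00 + 0.4000·522.0)/10.37 = 29.75 mg/L.
After outfall 2: Q = 10.37 + 1.650 = 12.02 m³/s; C = (10.37·29.75 + 1.650·63.00)/12.02 = 34.31 mg/L.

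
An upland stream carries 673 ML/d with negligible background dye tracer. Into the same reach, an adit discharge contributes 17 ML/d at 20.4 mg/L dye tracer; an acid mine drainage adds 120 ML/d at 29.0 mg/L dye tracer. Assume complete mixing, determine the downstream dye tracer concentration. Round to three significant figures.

4.72 mg/L

Conservation of mass: C = (673.0·0 + 17.00·20.40 + 120.0·29.00) / 810.0 = 3827/810.0 = 4.724 mg/L.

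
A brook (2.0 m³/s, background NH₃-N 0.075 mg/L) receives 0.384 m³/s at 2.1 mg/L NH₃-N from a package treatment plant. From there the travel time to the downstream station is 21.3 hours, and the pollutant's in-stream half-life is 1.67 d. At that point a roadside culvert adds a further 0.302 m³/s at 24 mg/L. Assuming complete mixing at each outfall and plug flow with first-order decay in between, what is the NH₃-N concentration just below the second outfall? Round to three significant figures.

2.94 mg/L

Flow-weighted average: C = (2.000·0.07500 + 0.3840·2.100) / 2.384 = 0.9564/2.384 = 0.4012 mg/L; combined flow 2.384 m³/s.
Half-life 1.67 d → k = ln 2 / 1.67 = 0.4151 d⁻¹.
Applying C = C₀e^(−kt): 0.4012 × 0.6919 = 0.2776 mg/L.
At the second outfall, C = (2.384·0.2776 + 0.3020·24.00) / (2.384 + 0.3020) = 2.945 mg/L.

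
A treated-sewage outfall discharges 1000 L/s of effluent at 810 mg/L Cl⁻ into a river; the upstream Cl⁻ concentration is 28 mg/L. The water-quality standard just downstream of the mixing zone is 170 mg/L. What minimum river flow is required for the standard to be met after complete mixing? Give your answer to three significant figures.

Set C_mix = 170: (Q·28.00 + 1000·810.0) / (Q + 1000) = 170
→ Q = 1000·(810.0 − 170)/(170 − 28.00) = 4507 L/s.

4510 L/s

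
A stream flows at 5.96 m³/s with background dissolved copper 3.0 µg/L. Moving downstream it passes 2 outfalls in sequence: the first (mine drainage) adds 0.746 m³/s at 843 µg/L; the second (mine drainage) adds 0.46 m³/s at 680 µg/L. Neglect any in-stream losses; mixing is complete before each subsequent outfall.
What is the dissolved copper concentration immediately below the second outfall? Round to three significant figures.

134 µg/L

Below outfall 1: Q → 6.706 m³/s, C = (5.960·3.000 + 0.7460·843.0)/6.706 = 96.44 µg/L.
Below outfall 2: Q → 7.166 m³/s, C = (6.706·96.44 + 0.4600·680.0)/7.166 = 133.9 µg/L.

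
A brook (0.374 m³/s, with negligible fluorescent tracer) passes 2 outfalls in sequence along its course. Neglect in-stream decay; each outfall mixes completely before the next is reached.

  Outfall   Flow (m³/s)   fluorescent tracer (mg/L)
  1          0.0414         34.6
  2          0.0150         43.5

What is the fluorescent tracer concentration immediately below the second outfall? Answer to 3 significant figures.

4.84 mg/L

After outfall 1: Q = 0.3740 + 0.04140 = 0.4154 m³/s; C = (0.3740·0 + 0.04140·34.60)/0.4154 = 3.448 mg/L.
After outfall 2: Q = 0.4154 + 0.01500 = 0.4304 m³/s; C = (0.4154·3.448 + 0.01500·43.50)/0.4304 = 4.844 mg/L.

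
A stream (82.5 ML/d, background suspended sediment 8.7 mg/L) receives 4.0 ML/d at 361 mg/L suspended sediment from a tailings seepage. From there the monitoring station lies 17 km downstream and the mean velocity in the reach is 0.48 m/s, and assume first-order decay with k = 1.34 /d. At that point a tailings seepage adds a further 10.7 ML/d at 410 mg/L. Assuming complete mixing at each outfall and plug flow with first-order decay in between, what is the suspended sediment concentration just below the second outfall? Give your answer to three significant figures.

Conservation of mass: C = (82.50·8.700 + 4.000·361.0) / 86.50 = 2162/86.50 = 24.99 mg/L; combined flow 86.50 ML/d.
Travel time t = 17·1000 / 0.48 = 35420 s = 9.838 h.
First-order decay: C = 24.99·exp(−k·t) = 24.99·0.5774 = 14.43 mg/L.
At the second outfall, C = (86.50·14.43 + 10.70·410.0) / (86.50 + 10.70) = 57.97 mg/L.

58.0 mg/L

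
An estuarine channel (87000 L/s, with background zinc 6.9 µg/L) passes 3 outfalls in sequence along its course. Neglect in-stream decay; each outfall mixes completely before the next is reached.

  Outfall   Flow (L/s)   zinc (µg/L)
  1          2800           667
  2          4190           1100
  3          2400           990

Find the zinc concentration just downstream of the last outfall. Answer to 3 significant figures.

98.1 µg/L

After outfall 1: Q = 87000 + 2800 = 89800 L/s; C = (87000·6.900 + 2800·667.0)/89800 = 27.48 µg/L.
After outfall 2: Q = 89800 + 4190 = 93990 L/s; C = (89800·27.48 + 4190·1100)/93990 = 75.29 µg/L.
After outfall 3: Q = 93990 + 2400 = 96390 L/s; C = (93990·75.29 + 2400·990.0)/96390 = 98.07 µg/L.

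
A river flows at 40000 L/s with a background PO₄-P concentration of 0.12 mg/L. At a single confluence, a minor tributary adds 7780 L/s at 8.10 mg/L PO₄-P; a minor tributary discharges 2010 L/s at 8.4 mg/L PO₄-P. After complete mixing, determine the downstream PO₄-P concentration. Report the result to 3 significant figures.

1.70 mg/L

Mass balance: C = (40000·0.1200 + 7780·8.100 + 2010·8.400) / 49790 = 84700/49790 = 1.701 mg/L.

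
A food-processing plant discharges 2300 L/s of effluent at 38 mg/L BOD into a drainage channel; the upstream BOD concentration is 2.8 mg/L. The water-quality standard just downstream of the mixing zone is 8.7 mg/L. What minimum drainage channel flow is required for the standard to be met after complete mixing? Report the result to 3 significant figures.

Set C_mix = 8.7: (Q·2.800 + 2300·38.00) / (Q + 2300) = 8.7
→ Q = 2300·(38.00 − 8.7)/(8.7 − 2.800) = 11420 L/s.

11400 L/s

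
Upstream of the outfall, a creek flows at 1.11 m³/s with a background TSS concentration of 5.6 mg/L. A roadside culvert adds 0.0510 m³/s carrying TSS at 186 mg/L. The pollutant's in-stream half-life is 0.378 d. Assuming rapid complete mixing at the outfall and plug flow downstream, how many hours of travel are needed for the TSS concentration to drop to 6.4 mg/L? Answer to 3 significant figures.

9.79 h

Conservation of mass: C = (1.110·5.600 + 0.05100·186.0) / 1.161 = 15.70/1.161 = 13.52 mg/L.
Half-life 0.378 d → k = ln 2 / 0.378 = 1.834 d⁻¹.
13.52·exp(−k·t) = 6.4 → t = ln(13.52/6.4)/k = 35250 s = 9.793 h.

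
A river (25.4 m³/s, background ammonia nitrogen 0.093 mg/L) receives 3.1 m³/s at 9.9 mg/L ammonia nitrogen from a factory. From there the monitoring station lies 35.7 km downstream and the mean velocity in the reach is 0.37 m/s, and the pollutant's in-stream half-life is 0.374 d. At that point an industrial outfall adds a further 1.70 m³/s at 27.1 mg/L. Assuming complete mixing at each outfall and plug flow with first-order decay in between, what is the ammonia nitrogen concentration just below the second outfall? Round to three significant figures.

1.66 mg/L

Mass balance: C = (25.40·0.09300 + 3.100·9.900) / 28.50 = 33.05/28.50 = 1.160 mg/L; combined flow 28.50 m³/s.
Travel time t = 35.7·1000 / 0.37 = 96490 s = 26.80 h.
Half-life 0.374 d → k = ln 2 / 0.374 = 1.853 d⁻¹.
After decay, C = 1.160 × e^(−kt) = 1.160 × 0.1262 = 0.1464 mg/L.
Second outfall: C = (28.50·0.1464 + 1.700·27.10)/30.20 = 1.664 mg/L.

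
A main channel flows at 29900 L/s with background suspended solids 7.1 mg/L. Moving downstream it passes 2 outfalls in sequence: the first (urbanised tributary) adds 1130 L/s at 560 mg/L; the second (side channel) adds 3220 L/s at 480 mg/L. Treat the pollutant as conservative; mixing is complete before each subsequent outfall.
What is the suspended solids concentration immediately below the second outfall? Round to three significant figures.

After outfall 1: Q = 29900 + 1130 = 31030 L/s; C = (29900·7.100 + 1130·560.0)/31030 = 27.23 mg/L.
After outfall 2: Q = 31030 + 3220 = 34250 L/s; C = (31030·27.23 + 3220·480.0)/34250 = 69.80 mg/L.

69.8 mg/L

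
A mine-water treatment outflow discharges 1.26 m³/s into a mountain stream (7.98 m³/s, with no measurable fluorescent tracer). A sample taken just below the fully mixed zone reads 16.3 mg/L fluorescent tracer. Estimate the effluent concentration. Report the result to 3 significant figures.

120 mg/L

Mass balance: 7.980·0 + 1.260·Cₑ = 9.240·16.30
→ Cₑ = (9.240·16.30 − 7.980·0) / 1.260 = 119.5 mg/L.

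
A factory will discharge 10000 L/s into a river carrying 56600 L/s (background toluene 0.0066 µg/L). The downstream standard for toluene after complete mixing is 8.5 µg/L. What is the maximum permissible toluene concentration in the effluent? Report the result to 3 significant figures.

At the limit, (Qr·Cr + Qe·Cₑ)/(Qr + Qe) = 8.5:
Cₑ = (66600·8.5 − 56600·0.006600) / 10000 = 56.57 µg/L.

56.6 µg/L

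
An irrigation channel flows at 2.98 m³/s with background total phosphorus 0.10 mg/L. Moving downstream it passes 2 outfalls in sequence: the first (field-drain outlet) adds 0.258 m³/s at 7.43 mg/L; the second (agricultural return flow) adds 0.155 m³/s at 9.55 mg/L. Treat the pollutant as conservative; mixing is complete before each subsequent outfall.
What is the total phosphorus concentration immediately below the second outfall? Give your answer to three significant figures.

Outfall 1: combined Q = 3.238 m³/s; C = (2.980·0.1000 + 0.2580·7.430)/3.238 = 0.6840 mg/L.
Outfall 2: combined Q = 3.393 m³/s; C = (3.238·0.6840 + 0.1550·9.550)/3.393 = 1.089 mg/L.

1.09 mg/L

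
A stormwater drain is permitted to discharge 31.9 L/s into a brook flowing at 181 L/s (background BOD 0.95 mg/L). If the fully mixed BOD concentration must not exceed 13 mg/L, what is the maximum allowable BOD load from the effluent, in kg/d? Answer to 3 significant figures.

Mass balance at the limit: 181.0·0.9500 + 31.90·Cₑ = 212.9·13 → Cₑ = 81.37 mg/L.
31.90 L/s = 0.03190 m³/s. Load = 0.03190 m³/s × 81.37 g/m³ × 86 400 s/d = 224.3 kg/d.

224 kg/d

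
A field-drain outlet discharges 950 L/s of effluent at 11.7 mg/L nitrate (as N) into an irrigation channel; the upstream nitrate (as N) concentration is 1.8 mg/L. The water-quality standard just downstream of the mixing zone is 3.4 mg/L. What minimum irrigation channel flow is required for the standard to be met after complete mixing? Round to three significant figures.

4930 L/s

Set C_mix = 3.4: (Q·1.800 + 950.0·11.70) / (Q + 950.0) = 3.4
→ Q = 950.0·(11.70 − 3.4)/(3.4 − 1.800) = 4928 L/s.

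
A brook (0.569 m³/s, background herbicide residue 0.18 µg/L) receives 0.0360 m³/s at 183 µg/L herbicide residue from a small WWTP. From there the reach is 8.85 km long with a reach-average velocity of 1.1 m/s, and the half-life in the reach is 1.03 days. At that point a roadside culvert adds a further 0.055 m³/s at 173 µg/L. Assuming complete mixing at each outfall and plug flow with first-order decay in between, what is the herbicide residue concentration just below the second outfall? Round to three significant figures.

Mixed concentration C = ΣQC/ΣQ = (0.5690·0.1800 + 0.03600·183.0) / 0.6050 = 6.690/0.6050 = 11.06 µg/L; combined flow 0.6050 m³/s.
Travel time t = 8.85·1000 / 1.1 = 8045 s = 2.235 h.
Half-life 1.03 d → k = ln 2 / 1.03 = 0.6730 d⁻¹.
First-order decay: C = 11.06·exp(−k·t) = 11.06·0.9393 = 10.39 µg/L.
At the second outfall, C = (0.6050·10.39 + 0.05500·173.0) / (0.6050 + 0.05500) = 23.94 µg/L.

23.9 µg/L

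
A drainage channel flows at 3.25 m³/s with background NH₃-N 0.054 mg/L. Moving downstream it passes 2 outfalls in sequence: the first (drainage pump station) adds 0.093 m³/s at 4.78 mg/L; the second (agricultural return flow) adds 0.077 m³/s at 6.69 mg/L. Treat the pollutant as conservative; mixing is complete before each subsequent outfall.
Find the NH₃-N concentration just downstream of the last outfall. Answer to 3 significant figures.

Below outfall 1: Q → 3.343 m³/s, C = (3.250·0.05400 + 0.09300·4.780)/3.343 = 0.1855 mg/L.
Below outfall 2: Q → 3.420 m³/s, C = (3.343·0.1855 + 0.07700·6.690)/3.420 = 0.3319 mg/L.

0.332 mg/L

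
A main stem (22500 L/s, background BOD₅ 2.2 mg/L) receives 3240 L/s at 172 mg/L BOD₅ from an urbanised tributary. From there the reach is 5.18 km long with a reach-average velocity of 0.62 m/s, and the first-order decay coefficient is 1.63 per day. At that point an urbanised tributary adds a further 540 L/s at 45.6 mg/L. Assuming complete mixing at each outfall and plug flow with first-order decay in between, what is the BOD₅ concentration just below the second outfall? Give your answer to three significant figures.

20.7 mg/L

Mixed concentration C = ΣQC/ΣQ = (22500·2.200 + 3240·172.0) / 25740 = 606800/25740 = 23.57 mg/L; combined flow 25740 L/s.
Travel time t = 5.18·1000 / 0.62 = 8355 s = 2.321 h.
Decay over the reach: 23.57·exp(−kt) = 23.57·0.8542 = 20.14 mg/L.
Second outfall: C = (25740·20.14 + 540.0·45.60)/26280 = 20.66 mg/L.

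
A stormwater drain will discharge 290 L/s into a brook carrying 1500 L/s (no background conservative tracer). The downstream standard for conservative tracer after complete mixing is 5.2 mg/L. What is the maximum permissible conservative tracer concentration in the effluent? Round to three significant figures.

At the limit, (Qr·Cr + Qe·Cₑ)/(Qr + Qe) = 5.2:
Cₑ = (1790·5.2 − 1500·0) / 290.0 = 32.10 mg/L.

32.1 mg/L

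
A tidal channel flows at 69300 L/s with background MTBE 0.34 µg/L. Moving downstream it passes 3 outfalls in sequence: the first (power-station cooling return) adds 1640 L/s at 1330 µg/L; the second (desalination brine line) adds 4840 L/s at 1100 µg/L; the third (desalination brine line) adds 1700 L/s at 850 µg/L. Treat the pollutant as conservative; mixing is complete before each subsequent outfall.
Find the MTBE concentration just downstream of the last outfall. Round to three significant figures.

116 µg/L

Outfall 1: combined Q = 70940 L/s; C = (69300·0.3400 + 1640·1330)/70940 = 31.08 µg/L.
Outfall 2: combined Q = 75780 L/s; C = (70940·31.08 + 4840·1100)/75780 = 99.35 µg/L.
Outfall 3: combined Q = 77480 L/s; C = (75780·99.35 + 1700·850.0)/77480 = 115.8 µg/L.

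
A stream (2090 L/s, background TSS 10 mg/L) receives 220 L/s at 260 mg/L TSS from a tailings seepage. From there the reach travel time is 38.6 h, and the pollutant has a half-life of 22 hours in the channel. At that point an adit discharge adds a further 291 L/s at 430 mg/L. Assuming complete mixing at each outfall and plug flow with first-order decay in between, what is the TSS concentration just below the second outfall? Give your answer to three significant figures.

57.0 mg/L

Flow-weighted average: C = (2090·10.00 + 220.0·260.0) / 2310 = 78100/2310 = 33.81 mg/L; combined flow 2310 L/s.
Half-life 22 h → k = ln 2 / 22 = 0.03151 h⁻¹ = 0.7562 d⁻¹.
First-order decay: C = 33.81·exp(−k·t) = 33.81·0.2964 = 10.02 mg/L.
Second outfall: C = (2310·10.02 + 291.0·430.0)/2601 = 57.01 mg/L.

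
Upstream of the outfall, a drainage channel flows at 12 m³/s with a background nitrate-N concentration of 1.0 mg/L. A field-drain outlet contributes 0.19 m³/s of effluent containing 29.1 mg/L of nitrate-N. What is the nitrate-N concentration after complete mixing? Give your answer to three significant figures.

1.44 mg/L

Flow-weighted average: C = (12.00·1.000 + 0.1900·29.10) / 12.19 = 17.53/12.19 = 1.438 mg/L.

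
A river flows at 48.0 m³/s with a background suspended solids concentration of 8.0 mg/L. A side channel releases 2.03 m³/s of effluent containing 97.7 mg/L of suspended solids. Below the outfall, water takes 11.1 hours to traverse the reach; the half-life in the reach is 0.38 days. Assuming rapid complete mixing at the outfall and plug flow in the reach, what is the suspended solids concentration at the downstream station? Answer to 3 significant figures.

Flow-weighted average: C = (48.00·8.000 + 2.030·97.70) / 50.03 = 582.3/50.03 = 11.64 mg/L.
Half-life 0.38 d → k = ln 2 / 0.38 = 1.824 d⁻¹.
First-order decay: C = 11.64·exp(−k·t) = 11.64·0.4301 = 5.007 mg/L.

5.01 mg/L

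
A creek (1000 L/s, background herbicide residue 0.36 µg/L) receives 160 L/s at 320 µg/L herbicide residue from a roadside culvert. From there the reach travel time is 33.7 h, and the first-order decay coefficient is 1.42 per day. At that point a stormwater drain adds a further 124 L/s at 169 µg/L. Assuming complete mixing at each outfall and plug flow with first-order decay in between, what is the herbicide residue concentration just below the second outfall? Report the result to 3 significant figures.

Mass balance: C = (1000·0.3600 + 160.0·320.0) / 1160 = 51560/1160 = 44.45 µg/L; combined flow 1160 L/s.
Applying C = C₀e^(−kt): 44.45 × 0.1362 = 6.052 µg/L.
Second outfall: C = (1160·6.052 + 124.0·169.0)/1284 = 21.79 µg/L.

21.8 µg/L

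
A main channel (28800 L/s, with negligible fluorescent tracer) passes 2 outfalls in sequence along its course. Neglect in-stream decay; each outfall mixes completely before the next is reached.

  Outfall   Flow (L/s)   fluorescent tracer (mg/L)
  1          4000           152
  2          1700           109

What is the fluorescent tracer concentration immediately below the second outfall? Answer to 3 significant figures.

23.0 mg/L

Outfall 1: combined Q = 32800 L/s; C = (28800·0 + 4000·152.0)/32800 = 18.54 mg/L.
Outfall 2: combined Q = 34500 L/s; C = (32800·18.54 + 1700·109.0)/34500 = 22.99 mg/L.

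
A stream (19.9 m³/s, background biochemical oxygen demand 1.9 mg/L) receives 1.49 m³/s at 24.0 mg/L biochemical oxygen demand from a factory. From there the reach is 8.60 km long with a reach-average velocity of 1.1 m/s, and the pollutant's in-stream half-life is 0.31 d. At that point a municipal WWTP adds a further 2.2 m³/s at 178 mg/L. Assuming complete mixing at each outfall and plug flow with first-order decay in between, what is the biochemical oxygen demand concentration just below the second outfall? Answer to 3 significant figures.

Conservation of mass: C = (19.90·1.900 + 1.490·24.00) / 21.39 = 73.57/21.39 = 3.439 mg/L; combined flow 21.39 m³/s.
Travel time t = 8.60·1000 / 1.1 = 7818 s = 2.172 h.
Half-life 0.31 d → k = ln 2 / 0.31 = 2.236 d⁻¹.
Applying C = C₀e^(−kt): 3.439 × 0.8168 = 2.809 mg/L.
Second outfall: C = (21.39·2.809 + 2.200·178.0)/23.59 = 19.15 mg/L.

19.1 mg/L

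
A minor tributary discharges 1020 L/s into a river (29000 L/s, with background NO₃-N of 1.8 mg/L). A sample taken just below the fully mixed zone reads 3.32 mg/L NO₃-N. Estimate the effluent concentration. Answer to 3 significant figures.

Mass balance: 29000·1.800 + 1020·Cₑ = 30020·3.320
→ Cₑ = (30020·3.320 − 29000·1.800) / 1020 = 46.54 mg/L.

46.5 mg/L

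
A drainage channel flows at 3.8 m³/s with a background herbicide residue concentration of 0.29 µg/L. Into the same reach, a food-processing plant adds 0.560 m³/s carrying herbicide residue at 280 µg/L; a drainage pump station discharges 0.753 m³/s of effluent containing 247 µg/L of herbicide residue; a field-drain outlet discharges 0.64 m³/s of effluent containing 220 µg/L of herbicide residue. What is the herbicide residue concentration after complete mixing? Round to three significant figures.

84.3 µg/L

After mixing, C = (3.800·0.2900 + 0.5600·280.0 + 0.7530·247.0 + 0.6400·220.0) / 5.753 = 484.7/5.753 = 84.25 µg/L.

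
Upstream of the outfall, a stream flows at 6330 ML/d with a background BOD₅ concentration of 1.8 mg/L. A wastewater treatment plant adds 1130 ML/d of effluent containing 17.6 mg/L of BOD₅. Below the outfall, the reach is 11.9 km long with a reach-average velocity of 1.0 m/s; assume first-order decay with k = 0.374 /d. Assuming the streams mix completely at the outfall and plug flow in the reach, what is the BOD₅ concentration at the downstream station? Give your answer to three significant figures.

After mixing, C = (6330·1.800 + 1130·17.60) / 7460 = 31280/7460 = 4.193 mg/L.
Travel time t = 11.9·1000 / 1.0 = 11900 s = 3.306 h.
Decay over the reach: 4.193·exp(−kt) = 4.193·0.9498 = 3.983 mg/L.

3.98 mg/L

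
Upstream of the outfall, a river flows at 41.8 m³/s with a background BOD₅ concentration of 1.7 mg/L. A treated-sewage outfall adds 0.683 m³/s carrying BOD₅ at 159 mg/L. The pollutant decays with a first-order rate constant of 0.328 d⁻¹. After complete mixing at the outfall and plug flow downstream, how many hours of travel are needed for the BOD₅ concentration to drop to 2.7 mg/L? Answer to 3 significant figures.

Flow-weighted average: C = (41.80·1.700 + 0.6830·159.0) / 42.48 = 179.7/42.48 = 4.229 mg/L.
4.229·exp(−k·t) = 2.7 → t = ln(4.229/2.7)/k = 118200 s = 32.83 h.

32.8 h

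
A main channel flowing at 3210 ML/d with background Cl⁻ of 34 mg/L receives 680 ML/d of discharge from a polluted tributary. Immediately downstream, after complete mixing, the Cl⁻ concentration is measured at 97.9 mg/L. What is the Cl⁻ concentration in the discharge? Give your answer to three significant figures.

Mass balance: 3210·34.00 + 680.0·Cₑ = 3890·97.90
→ Cₑ = (3890·97.90 − 3210·34.00) / 680.0 = 399.5 mg/L.

400 mg/L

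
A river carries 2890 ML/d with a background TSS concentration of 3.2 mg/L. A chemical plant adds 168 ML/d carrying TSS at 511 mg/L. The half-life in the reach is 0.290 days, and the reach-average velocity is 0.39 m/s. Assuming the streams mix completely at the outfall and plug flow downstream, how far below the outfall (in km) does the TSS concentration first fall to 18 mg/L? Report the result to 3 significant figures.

Conservation of mass: C = (2890·3.200 + 168.0·511.0) / 3058 = 95100/3058 = 31.10 mg/L.
Half-life 0.290 d → k = ln 2 / 0.290 = 2.390 d⁻¹.
Set 31.10·exp(−k·t) = 18 → t = ln(31.10/18)/k = 19760 s = 5.490 h.
Distance = v·t = 0.39·19760 = 7708 m = 7.708 km.

7.71 km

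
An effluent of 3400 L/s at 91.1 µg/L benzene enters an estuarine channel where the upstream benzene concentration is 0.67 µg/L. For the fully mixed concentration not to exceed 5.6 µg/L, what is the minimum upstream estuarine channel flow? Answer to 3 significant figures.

59000 L/s

Set C_mix = 5.6: (Q·0.6700 + 3400·91.10) / (Q + 3400) = 5.6
→ Q = 3400·(91.10 − 5.6)/(5.6 − 0.6700) = 58970 L/s.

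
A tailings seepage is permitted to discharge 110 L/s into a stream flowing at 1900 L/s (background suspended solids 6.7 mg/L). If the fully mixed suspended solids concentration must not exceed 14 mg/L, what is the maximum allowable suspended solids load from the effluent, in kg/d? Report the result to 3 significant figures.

Mass balance at the limit: 1900·6.700 + 110.0·Cₑ = 2010·14 → Cₑ = 140.1 mg/L.
110.0 L/s = 0.1100 m³/s. Load = 0.1100 m³/s × 140.1 g/m³ × 86 400 s/d = 1331 kg/d.

1330 kg/d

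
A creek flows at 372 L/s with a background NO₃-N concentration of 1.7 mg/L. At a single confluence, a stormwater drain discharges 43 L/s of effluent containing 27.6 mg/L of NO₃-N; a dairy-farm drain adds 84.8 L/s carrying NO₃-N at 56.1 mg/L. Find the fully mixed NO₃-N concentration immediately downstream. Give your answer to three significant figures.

13.2 mg/L

Conservation of mass: C = (372.0·1.700 + 43.00·27.60 + 84.80·56.10) / 499.8 = 6576/499.8 = 13.16 mg/L.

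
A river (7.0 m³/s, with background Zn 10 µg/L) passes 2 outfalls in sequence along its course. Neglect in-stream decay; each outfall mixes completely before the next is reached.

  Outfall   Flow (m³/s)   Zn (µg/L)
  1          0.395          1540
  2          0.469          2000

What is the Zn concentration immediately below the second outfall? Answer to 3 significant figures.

206 µg/L

After outfall 1: Q = 7.000 + 0.3950 = 7.395 m³/s; C = (7.000·10.00 + 0.3950·1540)/7.395 = 91.72 µg/L.
After outfall 2: Q = 7.395 + 0.4690 = 7.864 m³/s; C = (7.395·91.72 + 0.4690·2000)/7.864 = 205.5 µg/L.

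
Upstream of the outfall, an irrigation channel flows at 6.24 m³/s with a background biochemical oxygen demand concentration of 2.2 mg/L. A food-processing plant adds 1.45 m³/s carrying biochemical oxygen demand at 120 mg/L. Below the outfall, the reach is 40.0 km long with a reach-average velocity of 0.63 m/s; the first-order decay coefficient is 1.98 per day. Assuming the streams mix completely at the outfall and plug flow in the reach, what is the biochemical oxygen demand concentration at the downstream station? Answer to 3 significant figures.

Flow-weighted average: C = (6.240·2.200 + 1.450·120.0) / 7.690 = 187.7/7.690 = 24.41 mg/L.
Travel time t = 40.0·1000 / 0.63 = 63490 s = 17.64 h.
Decay over the reach: 24.41·exp(−kt) = 24.41·0.2334 = 5.698 mg/L.

5.70 mg/L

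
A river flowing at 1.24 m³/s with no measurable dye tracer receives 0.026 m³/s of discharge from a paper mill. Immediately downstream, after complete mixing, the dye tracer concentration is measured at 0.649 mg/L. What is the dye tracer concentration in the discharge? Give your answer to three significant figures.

Mass balance: 1.240·0 + 0.02600·Cₑ = 1.266·0.6490
→ Cₑ = (1.266·0.6490 − 1.240·0) / 0.02600 = 31.60 mg/L.

31.6 mg/L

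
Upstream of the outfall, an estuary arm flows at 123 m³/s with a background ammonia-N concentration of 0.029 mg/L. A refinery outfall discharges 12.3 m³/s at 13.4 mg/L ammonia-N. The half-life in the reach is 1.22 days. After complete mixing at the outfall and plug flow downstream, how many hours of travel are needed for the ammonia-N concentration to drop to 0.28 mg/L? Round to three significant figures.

Flow-weighted average: C = (123.0·0.02900 + 12.30·13.40) / 135.3 = 168.4/135.3 = 1.245 mg/L.
Half-life 1.22 d → k = ln 2 / 1.22 = 0.5682 d⁻¹.
1.245·exp(−k·t) = 0.28 → t = ln(1.245/0.28)/k = 226900 s = 63.01 h.

63.0 h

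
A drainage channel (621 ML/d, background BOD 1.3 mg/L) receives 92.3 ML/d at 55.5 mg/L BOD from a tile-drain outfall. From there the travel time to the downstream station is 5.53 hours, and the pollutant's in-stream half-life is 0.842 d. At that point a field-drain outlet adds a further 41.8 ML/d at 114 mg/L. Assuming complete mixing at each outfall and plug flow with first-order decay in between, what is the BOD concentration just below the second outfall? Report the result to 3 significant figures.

12.8 mg/L

Flow-weighted average: C = (621.0·1.300 + 92.30·55.50) / 713.3 = 5930/713.3 = 8.313 mg/L; combined flow 713.3 ML/d.
Half-life 0.842 d → k = ln 2 / 0.842 = 0.8232 d⁻¹.
Applying C = C₀e^(−kt): 8.313 × 0.8272 = 6.877 mg/L.
At the second outfall, C = (713.3·6.877 + 41.80·114.0) / (713.3 + 41.80) = 12.81 mg/L.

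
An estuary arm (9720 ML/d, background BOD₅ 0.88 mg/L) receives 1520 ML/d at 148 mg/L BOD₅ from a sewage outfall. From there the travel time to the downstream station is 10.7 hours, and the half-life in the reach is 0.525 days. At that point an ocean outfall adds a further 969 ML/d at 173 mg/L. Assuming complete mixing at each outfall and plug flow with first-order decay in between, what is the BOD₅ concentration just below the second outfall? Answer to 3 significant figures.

After mixing, C = (9720·0.8800 + 1520·148.0) / 11240 = 233500/11240 = 20.78 mg/L; combined flow 11240 ML/d.
Half-life 0.525 d → k = ln 2 / 0.525 = 1.320 d⁻¹.
After decay, C = 20.78 × e^(−kt) = 20.78 × 0.5551 = 11.53 mg/L.
At the second outfall, C = (11240·11.53 + 969.0·173.0) / (11240 + 969.0) = 24.35 mg/L.

24.3 mg/L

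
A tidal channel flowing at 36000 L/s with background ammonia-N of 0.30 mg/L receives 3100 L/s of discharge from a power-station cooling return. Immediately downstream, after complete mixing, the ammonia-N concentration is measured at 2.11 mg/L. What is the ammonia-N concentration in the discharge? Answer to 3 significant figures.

Mass balance: 36000·0.3000 + 3100·Cₑ = 39100·2.110
→ Cₑ = (39100·2.110 − 36000·0.3000) / 3100 = 23.13 mg/L.

23.1 mg/L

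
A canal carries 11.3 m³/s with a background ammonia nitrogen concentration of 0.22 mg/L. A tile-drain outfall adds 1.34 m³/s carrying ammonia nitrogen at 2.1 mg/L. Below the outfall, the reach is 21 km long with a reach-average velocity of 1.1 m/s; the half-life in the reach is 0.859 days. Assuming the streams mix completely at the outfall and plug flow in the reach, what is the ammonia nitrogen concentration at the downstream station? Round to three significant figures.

0.351 mg/L

Mass balance: C = (11.30·0.2200 + 1.340·2.100) / 12.64 = 5.300/12.64 = 0.4193 mg/L.
Travel time t = 21·1000 / 1.1 = 19090 s = 5.303 h.
Half-life 0.859 d → k = ln 2 / 0.859 = 0.8069 d⁻¹.
Applying C = C₀e^(−kt): 0.4193 × 0.8367 = 0.3508 mg/L.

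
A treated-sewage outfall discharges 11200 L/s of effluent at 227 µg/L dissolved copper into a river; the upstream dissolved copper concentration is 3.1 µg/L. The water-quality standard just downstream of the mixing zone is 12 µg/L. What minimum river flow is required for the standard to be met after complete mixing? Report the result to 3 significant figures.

Set C_mix = 12: (Q·3.100 + 11200·227.0) / (Q + 11200) = 12
→ Q = 11200·(227.0 − 12)/(12 − 3.100) = 270600 L/s.

271000 L/s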